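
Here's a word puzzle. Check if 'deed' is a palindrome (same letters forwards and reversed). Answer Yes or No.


Forward: 'deed'
Reversed: 'deed'
They are identical.

Yes


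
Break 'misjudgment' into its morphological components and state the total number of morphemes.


Step 1: Identify prefix: 'mis' (meaning: wrongly)
Step 2: Identify root: 'judge'
Step 3: Identify suffix(es): 'ment'
Decomposition: mis- (prefix: wrongly) + judge (root) + -ment (suffix: action/result)
Total morphemes: 3

3 morphemes (mis- (prefix: wrongly) + judge (root) + -ment (suffix: action/result))


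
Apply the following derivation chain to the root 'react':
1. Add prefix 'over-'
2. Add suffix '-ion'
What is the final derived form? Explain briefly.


Step 1: Add prefix 'over-' to 'react' = 'overreact'
Step 2: Add suffix '-ion' to 'overreact' = 'overreaction'

overreaction


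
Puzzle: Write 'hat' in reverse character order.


Reverse 'hat' character by character: 'tah'.

tah


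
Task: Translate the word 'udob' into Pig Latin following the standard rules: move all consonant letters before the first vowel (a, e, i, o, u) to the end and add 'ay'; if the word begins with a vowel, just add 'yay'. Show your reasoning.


'udob' starts with a vowel, so add 'yay': 'udobyay'.

udobyay


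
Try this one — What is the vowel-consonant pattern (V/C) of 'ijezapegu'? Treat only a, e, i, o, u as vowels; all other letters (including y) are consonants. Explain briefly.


Letter mapping: i = V, j = C, e = V, z = C, a = V, p = C, e = V, g = C, u = V.

VCVCVCVCV


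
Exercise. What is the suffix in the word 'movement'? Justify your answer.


The word 'movement' = 'move' (root) + '-ment' (suffix). The suffix is '-ment'.

ment


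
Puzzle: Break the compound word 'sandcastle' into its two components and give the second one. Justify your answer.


Split 'sandcastle' into 'sand' + 'castle'. The second part is 'castle'.

castle


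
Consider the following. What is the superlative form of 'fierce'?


Apply superlative formation (ends in e: add -st): 'fierce' -> 'fiercest'.

fiercest


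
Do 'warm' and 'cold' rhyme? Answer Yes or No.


Rime (stressed vowel + following sounds) of 'warm': -arm = /ɔːrm/
Rime of 'cold': -old = /oʊld/
/ɔːrm/ and /oʊld/ are different ending sounds, so the words do not rhyme.

No


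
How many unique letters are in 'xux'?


Unique letters in 'xux': {u, x} = 2 distinct letters.

2


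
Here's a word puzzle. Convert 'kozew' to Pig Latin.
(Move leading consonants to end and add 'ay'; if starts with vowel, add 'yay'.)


'kozew': move consonant cluster 'k' to end and add 'ay': 'ozewkay'.

ozewkay


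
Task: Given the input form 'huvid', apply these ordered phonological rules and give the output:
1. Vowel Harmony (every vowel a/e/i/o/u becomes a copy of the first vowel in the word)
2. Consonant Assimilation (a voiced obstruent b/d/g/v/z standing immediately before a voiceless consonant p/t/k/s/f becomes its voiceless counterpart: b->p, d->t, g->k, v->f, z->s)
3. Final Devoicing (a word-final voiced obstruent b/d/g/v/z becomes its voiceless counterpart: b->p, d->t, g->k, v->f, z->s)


Starting form: 'huvid'
Rule 1: Vowel Harmony: all vowels become 'u' (matching first vowel). 'huvid' -> 'huvud'
Rule 2: Consonant Assimilation: no voiced obstruent (b/d/g/v/z) stands immediately before a voiceless consonant (p/t/k/s/f). No change.
Rule 3: Final Devoicing: word-final voiced obstruent 'd' becomes voiceless 't'. 'huvud' -> 'huvut'
Final form: 'huvut'

huvut


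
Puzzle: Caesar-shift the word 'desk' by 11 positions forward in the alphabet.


Shift each letter by 11: d -> o, e -> p, s -> d, k -> v. Result: 'opdv'.

opdv


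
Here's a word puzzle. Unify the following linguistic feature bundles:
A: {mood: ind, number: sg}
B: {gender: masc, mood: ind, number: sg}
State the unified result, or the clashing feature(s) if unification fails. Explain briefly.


Compare features:
gender: A=_ vs B=masc -> unified: masc
mood: A=ind vs B=ind -> unified: ind
number: A=sg vs B=sg -> unified: sg
No clashes found.

Unified: {gender: masc, mood: ind, number: sg}


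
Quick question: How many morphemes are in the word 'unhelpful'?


Decomposition: un- (prefix) + help (root) + -ful (suffix) = 3 morpheme(s)

3 morphemes


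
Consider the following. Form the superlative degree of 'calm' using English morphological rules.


Apply superlative formation (add -est): 'calm' -> 'calmest'.

calmest


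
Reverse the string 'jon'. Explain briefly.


Reverse 'jon' character by character: 'noj'.

noj


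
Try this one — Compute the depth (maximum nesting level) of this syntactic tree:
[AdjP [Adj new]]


Count bracket nesting levels:
'[' at pos 0: depth = 1
'[' at pos 6: depth = 2
Maximum depth reached: 2

2


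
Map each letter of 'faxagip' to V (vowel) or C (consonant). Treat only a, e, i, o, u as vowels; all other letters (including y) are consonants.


Letter mapping: f = C, a = V, x = C, a = V, g = C, i = V, p = C.

CVCVCVC


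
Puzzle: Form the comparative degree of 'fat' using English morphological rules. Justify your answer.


Apply comparative formation (double final consonant, add -er): 'fat' -> 'fatter'.

fatter


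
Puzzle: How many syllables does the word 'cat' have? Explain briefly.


Break 'cat' into syllables: cat -> cat = 1 syllable

1 syllable


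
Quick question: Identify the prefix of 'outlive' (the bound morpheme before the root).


The word 'outlive' = 'out' (prefix) + 'live' (root). The prefix is 'out'.

out


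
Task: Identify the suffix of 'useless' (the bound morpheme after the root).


The word 'useless' = 'use' (root) + '-less' (suffix). The suffix is '-less'.

less


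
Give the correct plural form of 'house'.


Apply rule: Add -s. 'house' becomes 'houses'.

houses


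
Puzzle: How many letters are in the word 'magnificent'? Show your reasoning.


Spell out 'magnificent' and number each letter: m(1), a(2), g(3), n(4), i(5), f(6), i(7), c(8), e(9), n(10), t(11). Total: 11 letters.

11


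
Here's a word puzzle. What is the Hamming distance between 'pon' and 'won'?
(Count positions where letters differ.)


Alignment:
Position 1: 'p' vs 'w' = DIFFER
Position 2: 'o' vs 'o' = match
Position 3: 'n' vs 'n' = match
Total differences: 1

1


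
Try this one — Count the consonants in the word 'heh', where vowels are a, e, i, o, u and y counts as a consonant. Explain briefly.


Consonants in 'heh': h, h = 2 consonants.

2


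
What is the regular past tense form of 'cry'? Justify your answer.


Apply rule: Change -y to -ied. 'cry' becomes 'cried'.

cried


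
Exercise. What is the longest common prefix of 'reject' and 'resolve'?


Compare from the start: 2 characters match: 're'. Mismatch at position 3: 'j' vs 's'.

re


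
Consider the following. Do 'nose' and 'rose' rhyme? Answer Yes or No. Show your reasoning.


Rime (stressed vowel + following sounds) of 'nose': -ose = /oʊz/
Rime of 'rose': -ose = /oʊz/
/oʊz/ and /oʊz/ are the same ending sound, so the words rhyme.

Yes


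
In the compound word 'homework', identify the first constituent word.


Split 'homework' into 'home' + 'work'. The first part is 'home'.

home


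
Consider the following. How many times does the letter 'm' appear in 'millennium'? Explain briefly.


Letter 'm' in 'millennium': found at position(s) 1, 10 = 2 occurrence(s).

2


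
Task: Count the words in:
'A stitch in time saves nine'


Split into words: A | stitch | in | time | saves | nine = 6 words.

6


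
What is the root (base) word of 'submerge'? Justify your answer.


Remove prefix 'sub' from 'submerge' to get root 'merge'.

merge


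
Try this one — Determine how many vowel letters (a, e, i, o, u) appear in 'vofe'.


Vowels in 'vofe': o, e = 2 vowels.

2


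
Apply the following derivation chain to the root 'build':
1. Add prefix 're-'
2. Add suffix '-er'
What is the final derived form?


Step 1: Add prefix 're-' to 'build' = 'rebuild'
Step 2: Add suffix '-er' to 'rebuild' = 'rebuilder'

rebuilder


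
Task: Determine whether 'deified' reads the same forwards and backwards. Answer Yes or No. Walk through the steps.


Forward: 'deified'
Reversed: 'deified'
They are identical.

Yes


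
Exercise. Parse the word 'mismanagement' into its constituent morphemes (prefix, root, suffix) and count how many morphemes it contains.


Step 1: Identify prefix: 'mis' (meaning: wrongly)
Step 2: Identify root: 'manage'
Step 3: Identify suffix(es): 'ment'
Decomposition: mis- (prefix: wrongly) + manage (root) + -ment (suffix: action/result)
Total morphemes: 3

3 morphemes (mis- (prefix: wrongly) + manage (root) + -ment (suffix: action/result))


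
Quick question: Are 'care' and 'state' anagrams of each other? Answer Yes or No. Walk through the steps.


Sorted letters of 'care': 'acer'
Sorted letters of 'state': 'aestt'
They do not match.

No


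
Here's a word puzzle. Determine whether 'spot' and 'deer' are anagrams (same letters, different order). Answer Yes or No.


Sorted letters of 'spot': 'opst'
Sorted letters of 'deer': 'deer'
They do not match.

No


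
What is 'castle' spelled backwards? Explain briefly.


Reverse 'castle' character by character: 'eltsac'.

eltsac


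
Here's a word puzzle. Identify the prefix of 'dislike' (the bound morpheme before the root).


The word 'dislike' = 'dis' (prefix) + 'like' (root). The prefix is 'dis'.

dis


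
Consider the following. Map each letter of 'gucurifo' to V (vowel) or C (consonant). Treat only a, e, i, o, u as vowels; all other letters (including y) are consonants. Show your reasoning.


Letter mapping: g = C, u = V, c = C, u = V, r = C, i = V, f = C, o = V.

CVCVCVCV


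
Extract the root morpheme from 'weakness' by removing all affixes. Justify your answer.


Remove suffix '-ness' from 'weakness' to get root 'weak'.

weak


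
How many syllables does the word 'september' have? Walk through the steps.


Break 'september' into syllables: sep-tem-ber -> sep | tem | ber = 3 syllables

3 syllables


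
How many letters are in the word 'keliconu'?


Spell out 'keliconu' and number each letter: k(1), e(2), l(3), i(4), c(5), o(6), n(7), u(8). Total: 8 letters.

8


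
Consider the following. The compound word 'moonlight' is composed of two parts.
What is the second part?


Split 'moonlight' into 'moon' + 'light'. The second part is 'light'.

light


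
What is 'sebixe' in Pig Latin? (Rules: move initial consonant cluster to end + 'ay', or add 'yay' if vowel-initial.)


'sebixe': move consonant cluster 's' to end and add 'ay': 'ebixesay'.

ebixesay


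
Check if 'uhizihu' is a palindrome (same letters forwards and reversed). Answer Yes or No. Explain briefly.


Forward: 'uhizihu'
Reversed: 'uhizihu'
They are identical.

Yes


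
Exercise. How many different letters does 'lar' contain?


Unique letters in 'lar': {a, l, r} = 3 distinct letters.

3


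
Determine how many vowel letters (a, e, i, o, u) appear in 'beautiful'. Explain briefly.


Vowels in 'beautiful': e, a, u, i, u = 5 vowels.

5


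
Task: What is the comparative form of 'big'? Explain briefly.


Apply comparative formation (double final consonant, add -er): 'big' -> 'bigger'.

bigger


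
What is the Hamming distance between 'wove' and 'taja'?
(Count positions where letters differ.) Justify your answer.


Alignment:
Position 1: 'w' vs 't' = DIFFER
Position 2: 'o' vs 'a' = DIFFER
Position 3: 'v' vs 'j' = DIFFER
Position 4: 'e' vs 'a' = DIFFER
Total differences: 4

4


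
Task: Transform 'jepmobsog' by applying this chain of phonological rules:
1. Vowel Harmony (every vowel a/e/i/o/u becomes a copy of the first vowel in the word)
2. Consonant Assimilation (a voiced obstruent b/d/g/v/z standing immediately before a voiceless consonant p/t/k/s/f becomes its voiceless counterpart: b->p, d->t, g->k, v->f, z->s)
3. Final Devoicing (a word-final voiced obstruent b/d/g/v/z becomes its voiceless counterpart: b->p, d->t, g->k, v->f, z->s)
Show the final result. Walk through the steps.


Starting form: 'jepmobsog'
Rule 1: Vowel Harmony: all vowels become 'e' (matching first vowel). 'jepmobsog' -> 'jepmebseg'
Rule 2: Consonant Assimilation: voiced obstruent before voiceless consonant becomes voiceless ('bs' -> 'ps'). 'jepmebseg' -> 'jepmepseg'
Rule 3: Final Devoicing: word-final voiced obstruent 'g' becomes voiceless 'k'. 'jepmepseg' -> 'jepmepsek'
Final form: 'jepmepsek'

jepmepsek


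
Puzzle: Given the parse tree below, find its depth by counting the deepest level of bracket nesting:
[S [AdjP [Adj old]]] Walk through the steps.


Count bracket nesting levels:
'[' at pos 0: depth = 1
'[' at pos 3: depth = 2
'[' at pos 9: depth = 3
Maximum depth reached: 3

3


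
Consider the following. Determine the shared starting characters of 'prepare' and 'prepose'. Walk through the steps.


Compare from the start: 4 characters match: 'prep'. Mismatch at position 5: 'a' vs 'o'.

prep


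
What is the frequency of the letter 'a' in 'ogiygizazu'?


Letter 'a' in 'ogiygizazu': found at position(s) 8 = 1 occurrence(s).

1


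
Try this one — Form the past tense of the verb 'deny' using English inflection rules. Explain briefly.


Apply rule: Change -y to -ied. 'deny' becomes 'denied'.

denied


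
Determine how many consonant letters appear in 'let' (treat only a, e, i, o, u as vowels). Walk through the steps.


Consonants in 'let': l, t = 2 consonants.

2


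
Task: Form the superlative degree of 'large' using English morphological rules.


Apply superlative formation (ends in e: add -st): 'large' -> 'largest'.

largest


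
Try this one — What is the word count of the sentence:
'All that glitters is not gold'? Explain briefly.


Split into words: All | that | glitters | is | not | gold = 6 words.

6


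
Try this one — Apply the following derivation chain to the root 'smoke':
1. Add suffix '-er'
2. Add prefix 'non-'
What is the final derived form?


Step 1: Add suffix '-er' to 'smoke' = 'smoker'
Step 2: Add prefix 'non-' to 'smoker' = 'nonsmoker'

nonsmoker


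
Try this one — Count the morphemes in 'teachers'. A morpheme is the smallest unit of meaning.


Decomposition: teach (root) + -er (suffix) + -s (plural) = 3 morpheme(s)

3 morphemes


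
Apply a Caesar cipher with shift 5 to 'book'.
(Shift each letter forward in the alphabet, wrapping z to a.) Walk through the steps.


Shift each letter by 5: b -> g, o -> t, o -> t, k -> p. Result: 'gttp'.

gttp


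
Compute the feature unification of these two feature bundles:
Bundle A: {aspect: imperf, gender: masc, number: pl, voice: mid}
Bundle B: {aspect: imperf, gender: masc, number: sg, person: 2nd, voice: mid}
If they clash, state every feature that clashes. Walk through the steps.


Compare features:
aspect: A=imperf vs B=imperf -> unified: imperf
gender: A=masc vs B=masc -> unified: masc
number: A=pl vs B=sg -> CLASH
person: A=_ vs B=2nd -> unified: 2nd
voice: A=mid vs B=mid -> unified: mid
Clash detected on feature 'number' (pl vs sg); unification fails.

CLASH on 'number' (pl vs sg)


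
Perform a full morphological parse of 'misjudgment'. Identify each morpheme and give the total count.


Step 1: Identify prefix: 'mis' (meaning: wrongly)
Step 2: Identify root: 'judge'
Step 3: Identify suffix(es): 'ment'
Decomposition: mis- (prefix: wrongly) + judge (root) + -ment (suffix: action/result)
Total morphemes: 3

3 morphemes (mis- (prefix: wrongly) + judge (root) + -ment (suffix: action/result))


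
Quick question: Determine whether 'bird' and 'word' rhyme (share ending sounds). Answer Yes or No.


Rime (stressed vowel + following sounds) of 'bird': -ird = /ɜːrd/
Rime of 'word': -ord = /ɜːrd/
/ɜːrd/ and /ɜːrd/ are the same ending sound, so the words rhyme.

Yes


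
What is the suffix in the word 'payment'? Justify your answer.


The word 'payment' = 'pay' (root) + '-ment' (suffix). The suffix is '-ment'.

ment


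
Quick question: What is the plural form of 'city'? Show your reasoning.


Apply rule: Change -y to -ies (consonant + y). 'city' becomes 'cities'.

cities


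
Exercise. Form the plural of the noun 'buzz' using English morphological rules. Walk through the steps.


Apply rule: Add -es (sibilant/fricative ending). 'buzz' becomes 'buzzes'.

buzzes


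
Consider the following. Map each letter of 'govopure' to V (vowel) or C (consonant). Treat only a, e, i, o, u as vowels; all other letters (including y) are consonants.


Letter mapping: g = C, o = V, v = C, o = V, p = C, u = V, r = C, e = V.

CVCVCVCV


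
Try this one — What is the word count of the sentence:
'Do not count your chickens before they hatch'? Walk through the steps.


Split into words: Do | not | count | your | chickens | before | they | hatch = 8 words.

8


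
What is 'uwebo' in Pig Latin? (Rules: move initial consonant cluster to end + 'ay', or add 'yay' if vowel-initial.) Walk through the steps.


'uwebo' starts with a vowel, so add 'yay': 'uweboyay'.

uweboyay


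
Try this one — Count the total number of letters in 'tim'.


Spell out 'tim' and number each letter: t(1), i(2), m(3). Total: 3 letters.

3


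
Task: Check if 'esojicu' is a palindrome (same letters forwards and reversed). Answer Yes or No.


Forward: 'esojicu'
Reversed: 'ucijose'
They differ.

No


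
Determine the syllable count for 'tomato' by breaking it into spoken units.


Break 'tomato' into syllables: to-ma-to -> to | ma | to = 3 syllables

3 syllables


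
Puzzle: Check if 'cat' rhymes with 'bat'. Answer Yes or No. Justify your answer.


Rime (stressed vowel + following sounds) of 'cat': -at = /æt/
Rime of 'bat': -at = /æt/
/æt/ and /æt/ are the same ending sound, so the words rhyme.

Yes


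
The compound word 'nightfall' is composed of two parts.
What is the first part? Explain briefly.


Split 'nightfall' into 'night' + 'fall'. The first part is 'night'.

night


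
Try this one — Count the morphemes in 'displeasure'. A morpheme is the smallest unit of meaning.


Decomposition: dis- (prefix) + please (root) + -ure (suffix) = 3 morpheme(s)

3 morphemes


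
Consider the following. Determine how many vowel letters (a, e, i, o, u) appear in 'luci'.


Vowels in 'luci': u, i = 2 vowels.

2


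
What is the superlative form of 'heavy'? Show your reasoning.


Apply superlative formation (consonant + y: change y to i, add -est): 'heavy' -> 'heaviest'.

heaviest


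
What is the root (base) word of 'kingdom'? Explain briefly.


Remove suffix '-dom' from 'kingdom' to get root 'king'.

king


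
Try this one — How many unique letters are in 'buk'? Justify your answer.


Unique letters in 'buk': {b, k, u} = 3 distinct letters.

3


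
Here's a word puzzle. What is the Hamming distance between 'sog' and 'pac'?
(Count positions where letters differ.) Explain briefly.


Alignment:
Position 1: 's' vs 'p' = DIFFER
Position 2: 'o' vs 'a' = DIFFER
Position 3: 'g' vs 'c' = DIFFER
Total differences: 3

3


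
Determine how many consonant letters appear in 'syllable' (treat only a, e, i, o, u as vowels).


Consonants in 'syllable': s, y, l, l, b, l = 6 consonants.

6


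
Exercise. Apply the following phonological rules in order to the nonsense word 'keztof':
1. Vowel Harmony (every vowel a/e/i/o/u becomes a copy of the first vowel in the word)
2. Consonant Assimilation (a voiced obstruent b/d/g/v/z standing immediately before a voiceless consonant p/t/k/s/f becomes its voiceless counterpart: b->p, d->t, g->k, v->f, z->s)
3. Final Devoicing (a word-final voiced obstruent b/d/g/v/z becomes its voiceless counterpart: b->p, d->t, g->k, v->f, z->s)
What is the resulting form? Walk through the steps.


Starting form: 'keztof'
Rule 1: Vowel Harmony: all vowels become 'e' (matching first vowel). 'keztof' -> 'keztef'
Rule 2: Consonant Assimilation: voiced obstruent before voiceless consonant becomes voiceless ('zt' -> 'st'). 'keztef' -> 'kestef'
Rule 3: Final Devoicing: final consonant 'f' is not one of the voiced obstruents b/d/g/v/z. No change.
Final form: 'kestef'

kestef


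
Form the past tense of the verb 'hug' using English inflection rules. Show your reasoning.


Apply rule: Double final consonant and add -ed. 'hug' becomes 'hugged'.

hugged


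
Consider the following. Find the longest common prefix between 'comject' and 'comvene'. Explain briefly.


Compare from the start: 3 characters match: 'com'. Mismatch at position 4: 'j' vs 'v'.

com


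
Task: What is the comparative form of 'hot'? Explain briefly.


Apply comparative formation (double final consonant, add -er): 'hot' -> 'hotter'.

hotter


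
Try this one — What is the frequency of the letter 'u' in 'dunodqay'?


Letter 'u' in 'dunodqay': found at position(s) 2 = 1 occurrence(s).

1


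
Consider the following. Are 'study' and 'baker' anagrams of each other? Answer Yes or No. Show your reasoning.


Sorted letters of 'study': 'dstuy'
Sorted letters of 'baker': 'abekr'
They do not match.

No


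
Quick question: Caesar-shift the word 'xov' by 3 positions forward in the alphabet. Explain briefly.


Shift each letter by 3: x -> a, o -> r, v -> y. Result: 'ary'.

ary


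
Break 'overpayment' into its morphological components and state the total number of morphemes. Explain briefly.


Step 1: Identify prefix: 'over' (meaning: excessively)
Step 2: Identify root: 'pay'
Step 3: Identify suffix(es): 'ment'
Decomposition: over- (prefix: excessively) + pay (root) + -ment (suffix: action/result)
Total morphemes: 3

3 morphemes (over- (prefix: excessively) + pay (root) + -ment (suffix: action/result))


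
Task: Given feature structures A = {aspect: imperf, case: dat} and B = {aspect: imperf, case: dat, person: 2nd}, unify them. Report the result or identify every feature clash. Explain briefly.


Compare features:
aspect: A=imperf vs B=imperf -> unified: imperf
case: A=dat vs B=dat -> unified: dat
person: A=_ vs B=2nd -> unified: 2nd
No clashes found.

Unified: {aspect: imperf, case: dat, person: 2nd}


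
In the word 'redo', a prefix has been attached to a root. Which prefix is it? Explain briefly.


The word 'redo' = 're' (prefix) + 'do' (root). The prefix is 're'.

re


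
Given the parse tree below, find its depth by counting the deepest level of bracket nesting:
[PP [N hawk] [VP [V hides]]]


Count bracket nesting levels:
'[' at pos 0: depth = 1
'[' at pos 4: depth = 2
'[' at pos 13: depth = 2
'[' at pos 17: depth = 3
Maximum depth reached: 3

3


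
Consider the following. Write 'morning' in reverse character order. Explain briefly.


Reverse 'morning' character by character: 'gninrom'.

gninrom


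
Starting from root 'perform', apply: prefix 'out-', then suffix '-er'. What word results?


Step 1: Add prefix 'out-' to 'perform' = 'outperform'
Step 2: Add suffix '-er' to 'outperform' = 'outperformer'

outperformer


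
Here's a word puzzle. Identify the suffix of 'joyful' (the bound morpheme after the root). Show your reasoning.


The word 'joyful' = 'joy' (root) + '-ful' (suffix). The suffix is '-ful'.

ful


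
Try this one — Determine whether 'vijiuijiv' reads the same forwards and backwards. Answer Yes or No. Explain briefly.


Forward: 'vijiuijiv'
Reversed: 'vijiuijiv'
They are identical.

Yes


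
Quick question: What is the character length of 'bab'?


Spell out 'bab' and number each letter: b(1), a(2), b(3). Total: 3 letters.

3


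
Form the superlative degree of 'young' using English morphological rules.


Apply superlative formation (add -est): 'young' -> 'youngest'.

youngest


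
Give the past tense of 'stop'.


Apply rule: Double final consonant and add -ed. 'stop' becomes 'stopped'.

stopped


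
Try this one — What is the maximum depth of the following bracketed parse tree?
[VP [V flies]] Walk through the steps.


Count bracket nesting levels:
'[' at pos 0: depth = 1
'[' at pos 4: depth = 2
Maximum depth reached: 2

2


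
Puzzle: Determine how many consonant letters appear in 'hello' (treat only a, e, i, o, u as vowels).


Consonants in 'hello': h, l, l = 3 consonants.

3


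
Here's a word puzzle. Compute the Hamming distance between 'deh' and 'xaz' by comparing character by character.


Alignment:
Position 1: 'd' vs 'x' = DIFFER
Position 2: 'e' vs 'a' = DIFFER
Position 3: 'h' vs 'z' = DIFFER
Total differences: 3

3


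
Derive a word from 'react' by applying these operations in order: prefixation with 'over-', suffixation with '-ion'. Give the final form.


Step 1: Add prefix 'over-' to 'react' = 'overreact'
Step 2: Add suffix '-ion' to 'overreact' = 'overreaction'

overreaction


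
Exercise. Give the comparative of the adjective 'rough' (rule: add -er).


Apply comparative formation (add -er): 'rough' -> 'rougher'.

rougher


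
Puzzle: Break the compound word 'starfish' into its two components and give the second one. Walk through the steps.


Split 'starfish' into 'star' + 'fish'. The second part is 'fish'.

fish


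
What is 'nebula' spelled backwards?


Reverse 'nebula' character by character: 'aluben'.

aluben


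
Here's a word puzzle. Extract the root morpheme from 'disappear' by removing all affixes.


Remove prefix 'dis' from 'disappear' to get root 'appear'.

appear


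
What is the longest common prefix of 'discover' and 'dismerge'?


Compare from the start: 3 characters match: 'dis'. Mismatch at position 4: 'c' vs 'm'.

dis


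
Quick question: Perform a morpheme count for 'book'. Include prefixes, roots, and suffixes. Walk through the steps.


Decomposition: book (free morpheme) = 1 morpheme(s)

1 morphemes


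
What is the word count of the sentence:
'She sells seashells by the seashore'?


Split into words: She | sells | seashells | by | the | seashore = 6 words.

6


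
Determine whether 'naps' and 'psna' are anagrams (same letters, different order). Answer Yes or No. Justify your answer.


Sorted letters of 'naps': 'anps'
Sorted letters of 'psna': 'anps'
They match.

Yes


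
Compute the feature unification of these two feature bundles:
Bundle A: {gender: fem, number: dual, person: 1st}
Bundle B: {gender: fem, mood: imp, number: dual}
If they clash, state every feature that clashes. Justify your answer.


Compare features:
gender: A=fem vs B=fem -> unified: fem
mood: A=_ vs B=imp -> unified: imp
number: A=dual vs B=dual -> unified: dual
person: A=1st vs B=_ -> unified: 1st
No clashes found.

Unified: {gender: fem, mood: imp, number: dual, person: 1st}


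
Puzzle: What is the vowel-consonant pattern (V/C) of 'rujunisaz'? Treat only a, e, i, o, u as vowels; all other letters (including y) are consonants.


Letter mapping: r = C, u = V, j = C, u = V, n = C, i = V, s = C, a = V, z = C.

CVCVCVCVC


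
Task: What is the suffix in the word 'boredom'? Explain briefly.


The word 'boredom' = 'bore' (root) + '-dom' (suffix). The suffix is '-dom'.

dom


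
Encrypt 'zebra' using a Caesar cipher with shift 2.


Shift each letter by 2: z -> b, e -> g, b -> d, r -> t, a -> c. Result: 'bgdtc'.

bgdtc


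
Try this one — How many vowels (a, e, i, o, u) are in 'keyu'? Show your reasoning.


Vowels in 'keyu': e, u = 2 vowels.

2


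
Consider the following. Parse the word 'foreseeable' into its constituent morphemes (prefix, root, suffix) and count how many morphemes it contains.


Step 1: Identify prefix: 'fore' (meaning: before/front)
Step 2: Identify root: 'see'
Step 3: Identify suffix(es): 'able'
Decomposition: fore- (prefix: before/front) + see (root) + -able (suffix: capable of)
Total morphemes: 3

3 morphemes (fore- (prefix: before/front) + see (root) + -able (suffix: capable of))


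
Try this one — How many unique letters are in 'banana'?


Unique letters in 'banana': {a, b, n} = 3 distinct letters.

3


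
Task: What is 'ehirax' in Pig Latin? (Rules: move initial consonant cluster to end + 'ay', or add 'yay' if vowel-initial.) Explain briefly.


'ehirax' starts with a vowel, so add 'yay': 'ehiraxyay'.

ehiraxyay


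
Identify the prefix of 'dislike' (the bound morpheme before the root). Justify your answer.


The word 'dislike' = 'dis' (prefix) + 'like' (root). The prefix is 'dis'.

dis


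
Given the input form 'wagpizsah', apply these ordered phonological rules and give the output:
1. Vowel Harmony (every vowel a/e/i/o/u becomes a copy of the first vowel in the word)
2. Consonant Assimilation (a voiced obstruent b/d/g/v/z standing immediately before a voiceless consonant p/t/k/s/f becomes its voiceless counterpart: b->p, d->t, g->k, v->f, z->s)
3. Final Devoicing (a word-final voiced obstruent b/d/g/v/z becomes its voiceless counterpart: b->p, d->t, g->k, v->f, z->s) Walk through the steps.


Starting form: 'wagpizsah'
Rule 1: Vowel Harmony: all vowels become 'a' (matching first vowel). 'wagpizsah' -> 'wagpazsah'
Rule 2: Consonant Assimilation: voiced obstruent before voiceless consonant becomes voiceless ('gp' -> 'kp', 'zs' -> 'ss'). 'wagpazsah' -> 'wakpassah'
Rule 3: Final Devoicing: final consonant 'h' is not one of the voiced obstruents b/d/g/v/z. No change.
Final form: 'wakpassah'

wakpassah


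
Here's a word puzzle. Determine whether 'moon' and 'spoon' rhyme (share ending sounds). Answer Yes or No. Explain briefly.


Rime (stressed vowel + following sounds) of 'moon': -oon = /uːn/
Rime of 'spoon': -oon = /uːn/
/uːn/ and /uːn/ are the same ending sound, so the words rhyme.

Yes


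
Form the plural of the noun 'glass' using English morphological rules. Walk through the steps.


Apply rule: Add -es (sibilant/fricative ending). 'glass' becomes 'glasses'.

glasses


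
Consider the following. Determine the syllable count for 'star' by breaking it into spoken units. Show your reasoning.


Break 'star' into syllables: star -> star = 1 syllable

1 syllable


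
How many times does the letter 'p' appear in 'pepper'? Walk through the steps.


Letter 'p' in 'pepper': found at position(s) 1, 3, 4 = 3 occurrence(s).

3


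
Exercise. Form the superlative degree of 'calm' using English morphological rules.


Apply superlative formation (add -est): 'calm' -> 'calmest'.

calmest


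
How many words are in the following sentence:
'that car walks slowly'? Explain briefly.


Split into words: that | car | walks | slowly = 4 words.

4


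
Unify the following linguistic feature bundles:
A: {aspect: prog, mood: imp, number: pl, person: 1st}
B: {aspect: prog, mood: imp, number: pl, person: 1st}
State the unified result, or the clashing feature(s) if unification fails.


Compare features:
aspect: A=prog vs B=prog -> unified: prog
mood: A=imp vs B=imp -> unified: imp
number: A=pl vs B=pl -> unified: pl
person: A=1st vs B=1st -> unified: 1st
No clashes found.

Unified: {aspect: prog, mood: imp, number: pl, person: 1st}


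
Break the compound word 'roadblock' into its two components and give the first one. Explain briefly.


Split 'roadblock' into 'road' + 'block'. The first part is 'road'.

road


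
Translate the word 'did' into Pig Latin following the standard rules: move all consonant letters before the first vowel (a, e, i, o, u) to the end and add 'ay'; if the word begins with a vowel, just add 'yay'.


'did': move consonant cluster 'd' to end and add 'ay': 'idday'.

idday


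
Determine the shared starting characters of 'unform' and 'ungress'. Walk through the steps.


Compare from the start: 2 characters match: 'un'. Mismatch at position 3: 'f' vs 'g'.

un


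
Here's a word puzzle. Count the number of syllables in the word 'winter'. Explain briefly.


Break 'winter' into syllables: win-ter -> win | ter = 2 syllables

2 syllables


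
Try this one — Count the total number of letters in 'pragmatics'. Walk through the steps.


Spell out 'pragmatics' and number each letter: p(1), r(2), a(3), g(4), m(5), a(6), t(7), i(8), c(9), s(10). Total: 10 letters.

10


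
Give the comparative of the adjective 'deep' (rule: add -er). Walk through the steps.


Apply comparative formation (add -er): 'deep' -> 'deeper'.

deeper


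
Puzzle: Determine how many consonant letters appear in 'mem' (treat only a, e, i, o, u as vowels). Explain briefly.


Consonants in 'mem': m, m = 2 consonants.

2


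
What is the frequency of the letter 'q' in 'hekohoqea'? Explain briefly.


Letter 'q' in 'hekohoqea': found at position(s) 7 = 1 occurrence(s).

1


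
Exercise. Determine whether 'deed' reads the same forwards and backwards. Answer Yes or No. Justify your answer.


Forward: 'deed'
Reversed: 'deed'
They are identical.

Yes


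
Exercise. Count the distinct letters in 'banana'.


Unique letters in 'banana': {a, b, n} = 3 distinct letters.

3


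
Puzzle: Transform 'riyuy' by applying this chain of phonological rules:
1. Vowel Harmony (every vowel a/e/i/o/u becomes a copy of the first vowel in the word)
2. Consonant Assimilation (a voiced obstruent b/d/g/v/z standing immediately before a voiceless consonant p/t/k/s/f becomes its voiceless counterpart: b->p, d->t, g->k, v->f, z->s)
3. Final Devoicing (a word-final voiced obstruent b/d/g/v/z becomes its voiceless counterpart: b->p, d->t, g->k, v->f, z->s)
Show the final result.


Starting form: 'riyuy'
Rule 1: Vowel Harmony: all vowels become 'i' (matching first vowel). 'riyuy' -> 'riyiy'
Rule 2: Consonant Assimilation: no voiced obstruent (b/d/g/v/z) stands immediately before a voiceless consonant (p/t/k/s/f). No change.
Rule 3: Final Devoicing: final consonant 'y' is not one of the voiced obstruents b/d/g/v/z. No change.
Final form: 'riyiy'

riyiy


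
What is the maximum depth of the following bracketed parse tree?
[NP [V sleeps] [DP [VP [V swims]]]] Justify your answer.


Count bracket nesting levels:
'[' at pos 0: depth = 1
'[' at pos 4: depth = 2
'[' at pos 15: depth = 2
'[' at pos 19: depth = 3
'[' at pos 23: depth = 4
Maximum depth reached: 4

4


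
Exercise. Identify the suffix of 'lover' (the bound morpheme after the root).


The word 'lover' = 'love' (root) + '-er' (suffix). The suffix is '-er'.

er


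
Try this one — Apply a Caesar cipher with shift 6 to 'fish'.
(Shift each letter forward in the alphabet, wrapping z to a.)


Shift each letter by 6: f -> l, i -> o, s -> y, h -> n. Result: 'loyn'.

loyn


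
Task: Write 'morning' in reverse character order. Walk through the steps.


Reverse 'morning' character by character: 'gninrom'.

gninrom


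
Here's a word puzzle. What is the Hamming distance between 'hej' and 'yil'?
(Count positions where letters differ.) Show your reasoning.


Alignment:
Position 1: 'h' vs 'y' = DIFFER
Position 2: 'e' vs 'i' = DIFFER
Position 3: 'j' vs 'l' = DIFFER
Total differences: 3

3


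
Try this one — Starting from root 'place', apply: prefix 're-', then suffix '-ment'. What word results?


Step 1: Add prefix 're-' to 'place' = 'replace'
Step 2: Add suffix '-ment' to 'replace' = 'replacement'

replacement


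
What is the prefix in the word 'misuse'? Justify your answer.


The word 'misuse' = 'mis' (prefix) + 'use' (root). The prefix is 'mis'.

mis


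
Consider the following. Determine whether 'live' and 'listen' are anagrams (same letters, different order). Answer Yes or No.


Sorted letters of 'live': 'eilv'
Sorted letters of 'listen': 'eilnst'
They do not match.

No


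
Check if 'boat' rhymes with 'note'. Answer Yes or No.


Rime (stressed vowel + following sounds) of 'boat': -oat = /oʊt/
Rime of 'note': -ote = /oʊt/
/oʊt/ and /oʊt/ are the same ending sound, so the words rhyme.

Yes


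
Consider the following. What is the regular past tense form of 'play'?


Apply rule: Add -ed. 'play' becomes 'played'.

played


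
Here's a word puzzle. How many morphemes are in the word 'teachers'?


Decomposition: teach (root) + -er (suffix) + -s (plural) = 3 morpheme(s)

3 morphemes


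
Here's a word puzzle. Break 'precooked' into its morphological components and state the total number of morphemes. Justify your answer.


Step 1: Identify prefix: 'pre' (meaning: before)
Step 2: Identify root: 'cook'
Step 3: Identify suffix(es): 'ed'
Decomposition: pre- (prefix: before) + cook (root) + -ed (suffix: past)
Total morphemes: 3

3 morphemes (pre- (prefix: before) + cook (root) + -ed (suffix: past))


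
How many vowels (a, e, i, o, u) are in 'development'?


Vowels in 'development': e, e, o, e = 4 vowels.

4


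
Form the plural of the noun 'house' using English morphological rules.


Apply rule: Add -s. 'house' becomes 'houses'.

houses


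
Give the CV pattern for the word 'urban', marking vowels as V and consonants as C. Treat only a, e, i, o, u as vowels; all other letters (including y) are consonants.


Letter mapping: u = V, r = C, b = C, a = V, n = C.

VCCVC


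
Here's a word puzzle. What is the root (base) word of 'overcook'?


Remove prefix 'over' from 'overcook' to get root 'cook'.

cook


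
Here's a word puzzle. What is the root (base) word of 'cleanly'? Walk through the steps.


Remove suffix '-ly' from 'cleanly' to get root 'clean'.

clean


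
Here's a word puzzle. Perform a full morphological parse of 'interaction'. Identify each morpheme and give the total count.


Step 1: Identify prefix: 'inter' (meaning: between)
Step 2: Identify root: 'act'
Step 3: Identify suffix(es): 'ion'
Decomposition: inter- (prefix: between) + act (root) + -ion (suffix: act of)
Total morphemes: 3

3 morphemes (inter- (prefix: between) + act (root) + -ion (suffix: act of))


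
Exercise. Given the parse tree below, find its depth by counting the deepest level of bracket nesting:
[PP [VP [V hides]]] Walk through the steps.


Count bracket nesting levels:
'[' at pos 0: depth = 1
'[' at pos 4: depth = 2
'[' at pos 8: depth = 3
Maximum depth reached: 3

3


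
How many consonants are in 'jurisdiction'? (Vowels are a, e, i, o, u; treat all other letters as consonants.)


Consonants in 'jurisdiction': j, r, s, d, c, t, n = 7 consonants.

7


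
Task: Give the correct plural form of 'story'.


Apply rule: Change -y to -ies (consonant + y). 'story' becomes 'stories'.

stories


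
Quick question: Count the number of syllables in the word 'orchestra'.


Break 'orchestra' into syllables: or-ches-tra -> or | ches | tra = 3 syllables

3 syllables


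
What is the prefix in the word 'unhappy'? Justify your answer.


The word 'unhappy' = 'un' (prefix) + 'happy' (root). The prefix is 'un'.

un


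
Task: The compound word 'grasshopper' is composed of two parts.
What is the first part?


Split 'grasshopper' into 'grass' + 'hopper'. The first part is 'grass'.

grass


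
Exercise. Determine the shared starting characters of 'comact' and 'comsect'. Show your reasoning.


Compare from the start: 3 characters match: 'com'. Mismatch at position 4: 'a' vs 's'.

com


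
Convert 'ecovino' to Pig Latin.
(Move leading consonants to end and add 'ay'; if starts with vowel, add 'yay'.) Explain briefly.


'ecovino' starts with a vowel, so add 'yay': 'ecovinoyay'.

ecovinoyay


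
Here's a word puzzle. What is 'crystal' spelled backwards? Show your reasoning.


Reverse 'crystal' character by character: 'latsyrc'.

latsyrc


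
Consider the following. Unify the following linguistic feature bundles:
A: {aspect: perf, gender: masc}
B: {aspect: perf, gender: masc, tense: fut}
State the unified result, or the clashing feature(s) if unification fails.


Compare features:
aspect: A=perf vs B=perf -> unified: perf
gender: A=masc vs B=masc -> unified: masc
tense: A=_ vs B=fut -> unified: fut
No clashes found.

Unified: {aspect: perf, gender: masc, tense: fut}
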